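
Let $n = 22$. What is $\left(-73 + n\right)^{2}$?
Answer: $2601$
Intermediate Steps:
$\left(-73 + n\right)^{2} = \left(-73 + 22\right)^{2} = \left(-51\right)^{2} = 2601$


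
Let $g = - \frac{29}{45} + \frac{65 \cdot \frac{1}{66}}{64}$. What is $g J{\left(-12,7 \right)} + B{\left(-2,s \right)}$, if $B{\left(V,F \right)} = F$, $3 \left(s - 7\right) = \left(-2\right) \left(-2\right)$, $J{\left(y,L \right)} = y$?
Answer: $\frac{83857}{5280} \approx 15.882$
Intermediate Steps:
$s = \frac{25}{3}$ ($s = 7 + \frac{\left(-2\right) \left(-2\right)}{3} = 7 + \frac{1}{3} \cdot 4 = 7 + \frac{4}{3} = \frac{25}{3} \approx 8.3333$)
$g = - \frac{39857}{63360}$ ($g = \left(-29\right) \frac{1}{45} + 65 \cdot \frac{1}{66} \cdot \frac{1}{64} = - \frac{29}{45} + \frac{65}{66} \cdot \frac{1}{64} = - \frac{29}{45} + \frac{65}{4224} = - \frac{39857}{63360} \approx -0.62906$)
$g J{\left(-12,7 \right)} + B{\left(-2,s \right)} = \left(- \frac{39857}{63360}\right) \left(-12\right) + \frac{25}{3} = \frac{39857}{5280} + \frac{25}{3} = \frac{83857}{5280}$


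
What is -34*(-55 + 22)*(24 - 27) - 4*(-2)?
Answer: -3358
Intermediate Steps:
-34*(-55 + 22)*(24 - 27) - 4*(-2) = -(-1122)*(-3) + 8 = -34*99 + 8 = -3366 + 8 = -3358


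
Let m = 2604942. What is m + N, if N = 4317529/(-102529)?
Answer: 267077780789/102529 ≈ 2.6049e+6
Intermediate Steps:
N = -4317529/102529 (N = 4317529*(-1/102529) = -4317529/102529 ≈ -42.110)
m + N = 2604942 - 4317529/102529 = 267077780789/102529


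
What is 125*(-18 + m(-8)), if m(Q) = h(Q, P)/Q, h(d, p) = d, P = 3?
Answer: -2125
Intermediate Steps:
m(Q) = 1 (m(Q) = Q/Q = 1)
125*(-18 + m(-8)) = 125*(-18 + 1) = 125*(-17) = -2125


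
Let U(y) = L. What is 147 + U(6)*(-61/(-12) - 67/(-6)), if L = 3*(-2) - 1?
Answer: 133/4 ≈ 33.250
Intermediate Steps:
L = -7 (L = -6 - 1 = -7)
U(y) = -7
147 + U(6)*(-61/(-12) - 67/(-6)) = 147 - 7*(-61/(-12) - 67/(-6)) = 147 - 7*(-61*(-1/12) - 67*(-⅙)) = 147 - 7*(61/12 + 67/6) = 147 - 7*65/4 = 147 - 455/4 = 133/4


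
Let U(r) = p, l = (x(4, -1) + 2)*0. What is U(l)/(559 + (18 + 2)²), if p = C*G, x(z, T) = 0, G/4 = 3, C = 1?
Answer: 12/959 ≈ 0.012513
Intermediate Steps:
G = 12 (G = 4*3 = 12)
l = 0 (l = (0 + 2)*0 = 2*0 = 0)
p = 12 (p = 1*12 = 12)
U(r) = 12
U(l)/(559 + (18 + 2)²) = 12/(559 + (18 + 2)²) = 12/(559 + 20²) = 12/(559 + 400) = 12/959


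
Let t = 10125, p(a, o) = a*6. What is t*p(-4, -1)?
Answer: -243000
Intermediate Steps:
p(a, o) = 6*a
t*p(-4, -1) = 10125*(6*(-4)) = 10125*(-24) = -243000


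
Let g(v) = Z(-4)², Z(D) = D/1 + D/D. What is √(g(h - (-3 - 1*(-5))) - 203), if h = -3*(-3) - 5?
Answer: I*√194 ≈ 13.928*I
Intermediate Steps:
h = 4 (h = 9 - 5 = 4)
Z(D) = 1 + D (Z(D) = D*1 + 1 = D + 1 = 1 + D)
g(v) = 9 (g(v) = (1 - 4)² = (-3)² = 9)
√(g(h - (-3 - 1*(-5))) - 203) = √(9 - 203) = √(-194) = I*√194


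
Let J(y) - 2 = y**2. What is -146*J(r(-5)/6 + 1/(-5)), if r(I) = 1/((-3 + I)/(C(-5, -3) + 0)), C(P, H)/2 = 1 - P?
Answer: -64313/200 ≈ -321.56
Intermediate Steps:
C(P, H) = 2 - 2*P (C(P, H) = 2*(1 - P) = 2 - 2*P)
r(I) = 1/(-1/4 + I/12) (r(I) = 1/((-3 + I)/((2 - 2*(-5)) + 0)) = 1/((-3 + I)/((2 + 10) + 0)) = 1/((-3 + I)/(12 + 0)) = 1/((-3 + I)/12) = 1/((-3 + I)*(1/12)) = 1/(-1/4 + I/12))
J(y) = 2 + y**2
-146*J(r(-5)/6 + 1/(-5)) = -146*(2 + ((12/(-3 - 5))/6 + 1/(-5))**2) = -146*(2 + ((12/(-8))*(1/6) + 1*(-1/5))**2) = -146*(2 + ((12*(-1/8))*(1/6) - 1/5)**2) = -146*(2 + (-3/2*1/6 - 1/5)**2) = -146*(2 + (-1/4 - 1/5)**2) = -146*(2 + (-9/20)**2) = -146*(2 + 81/400) = -146*881/400 = -64313/200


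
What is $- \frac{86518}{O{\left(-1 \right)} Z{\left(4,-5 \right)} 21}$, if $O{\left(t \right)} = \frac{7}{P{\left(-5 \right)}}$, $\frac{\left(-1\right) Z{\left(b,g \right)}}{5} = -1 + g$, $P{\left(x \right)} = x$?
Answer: $\frac{43259}{441} \approx 98.093$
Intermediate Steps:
$Z{\left(b,g \right)} = 5 - 5 g$ ($Z{\left(b,g \right)} = - 5 \left(-1 + g\right) = 5 - 5 g$)
$O{\left(t \right)} = - \frac{7}{5}$ ($O{\left(t \right)} = \frac{7}{-5} = 7 \left(- \frac{1}{5}\right) = - \frac{7}{5}$)
$- \frac{86518}{O{\left(-1 \right)} Z{\left(4,-5 \right)} 21} = - \frac{86518}{- \frac{7 \left(5 - -25\right)}{5} \cdot 21} = - \frac{86518}{- \frac{7 \left(5 + 25\right)}{5} \cdot 21} = - \frac{86518}{\left(- \frac{7}{5}\right) 30 \cdot 21} = - \frac{86518}{\left(-42\right) 21} = - \frac{86518}{-882} = \left(-86518\right) \left(- \frac{1}{882}\right) = \frac{43259}{441}$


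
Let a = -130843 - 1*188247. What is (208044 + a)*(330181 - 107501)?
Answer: -24727723280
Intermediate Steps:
a = -319090 (a = -130843 - 188247 = -319090)
(208044 + a)*(330181 - 107501) = (208044 - 319090)*(330181 - 107501) = -111046*222680 = -24727723280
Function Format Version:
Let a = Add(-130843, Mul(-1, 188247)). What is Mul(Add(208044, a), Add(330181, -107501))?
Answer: -24727723280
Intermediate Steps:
a = -319090 (a = Add(-130843, -188247) = -319090)
Mul(Add(208044, a), Add(330181, -107501)) = Mul(Add(208044, -319090), Add(330181, -107501)) = Mul(-111046, 222680) = -24727723280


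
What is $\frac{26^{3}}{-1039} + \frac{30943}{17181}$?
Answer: $- \frac{269823479}{17851059} \approx -15.115$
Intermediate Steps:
$\frac{26^{3}}{-1039} + \frac{30943}{17181} = 17576 \left(- \frac{1}{1039}\right) + 30943 \cdot \frac{1}{17181} = - \frac{17576}{1039} + \frac{30943}{17181} = - \frac{269823479}{17851059}$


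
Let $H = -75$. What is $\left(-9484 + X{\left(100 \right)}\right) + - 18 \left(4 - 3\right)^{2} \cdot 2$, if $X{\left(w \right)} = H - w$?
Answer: $-9695$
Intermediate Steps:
$X{\left(w \right)} = -75 - w$
$\left(-9484 + X{\left(100 \right)}\right) + - 18 \left(4 - 3\right)^{2} \cdot 2 = \left(-9484 - 175\right) + - 18 \left(4 - 3\right)^{2} \cdot 2 = \left(-9484 - 175\right) + - 18 \cdot 1^{2} \cdot 2 = \left(-9484 - 175\right) + \left(-18\right) 1 \cdot 2 = -9659 - 36 = -9695$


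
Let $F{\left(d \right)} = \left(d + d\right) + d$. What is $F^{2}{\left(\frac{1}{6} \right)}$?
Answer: $\frac{1}{4} \approx 0.25$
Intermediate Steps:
$F{\left(d \right)} = 3 d$ ($F{\left(d \right)} = 2 d + d = 3 d$)
$F^{2}{\left(\frac{1}{6} \right)} = \left(\frac{3}{6}\right)^{2} = \left(3 \cdot \frac{1}{6}\right)^{2} = \left(\frac{1}{2}\right)^{2} = \frac{1}{4}$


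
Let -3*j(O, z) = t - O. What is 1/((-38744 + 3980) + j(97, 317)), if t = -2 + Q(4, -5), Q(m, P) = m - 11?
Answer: -3/104186 ≈ -2.8795e-5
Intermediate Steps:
Q(m, P) = -11 + m
t = -9 (t = -2 + (-11 + 4) = -2 - 7 = -9)
j(O, z) = 3 + O/3 (j(O, z) = -(-9 - O)/3 = 3 + O/3)
1/((-38744 + 3980) + j(97, 317)) = 1/((-38744 + 3980) + (3 + (⅓)*97)) = 1/(-34764 + (3 + 97/3)) = 1/(-34764 + 106/3) = 1/(-104186/3) = -3/104186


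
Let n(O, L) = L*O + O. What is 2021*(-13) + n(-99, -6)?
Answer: -25778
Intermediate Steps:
n(O, L) = O + L*O
2021*(-13) + n(-99, -6) = 2021*(-13) - 99*(1 - 6) = -26273 - 99*(-5) = -26273 + 495 = -25778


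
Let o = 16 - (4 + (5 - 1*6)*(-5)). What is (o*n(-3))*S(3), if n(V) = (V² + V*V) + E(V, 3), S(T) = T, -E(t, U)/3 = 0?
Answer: 378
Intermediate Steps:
E(t, U) = 0 (E(t, U) = -3*0 = 0)
n(V) = 2*V² (n(V) = (V² + V*V) + 0 = (V² + V²) + 0 = 2*V² + 0 = 2*V²)
o = 7 (o = 16 - (4 + (5 - 6)*(-5)) = 16 - (4 - 1*(-5)) = 16 - (4 + 5) = 16 - 1*9 = 16 - 9 = 7)
(o*n(-3))*S(3) = (7*(2*(-3)²))*3 = (7*(2*9))*3 = (7*18)*3 = 126*3 = 378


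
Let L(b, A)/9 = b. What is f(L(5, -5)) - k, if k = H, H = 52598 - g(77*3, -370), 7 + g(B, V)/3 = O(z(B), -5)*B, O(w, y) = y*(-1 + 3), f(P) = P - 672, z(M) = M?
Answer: -60176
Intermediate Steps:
L(b, A) = 9*b
f(P) = -672 + P
O(w, y) = 2*y (O(w, y) = y*2 = 2*y)
g(B, V) = -21 - 30*B (g(B, V) = -21 + 3*((2*(-5))*B) = -21 + 3*(-10*B) = -21 - 30*B)
H = 59549 (H = 52598 - (-21 - 2310*3) = 52598 - (-21 - 30*231) = 52598 - (-21 - 6930) = 52598 - 1*(-6951) = 52598 + 6951 = 59549)
k = 59549
f(L(5, -5)) - k = (-672 + 9*5) - 1*59549 = (-672 + 45) - 59549 = -627 - 59549 = -60176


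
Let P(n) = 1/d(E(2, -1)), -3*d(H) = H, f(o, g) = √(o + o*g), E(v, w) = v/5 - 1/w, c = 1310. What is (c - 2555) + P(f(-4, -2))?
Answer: -8730/7 ≈ -1247.1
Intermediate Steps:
E(v, w) = -1/w + v/5 (E(v, w) = v*(⅕) - 1/w = v/5 - 1/w = -1/w + v/5)
f(o, g) = √(o + g*o)
d(H) = -H/3
P(n) = -15/7 (P(n) = 1/(-(-1/(-1) + (⅕)*2)/3) = 1/(-(-1*(-1) + ⅖)/3) = 1/(-(1 + ⅖)/3) = 1/(-⅓*7/5) = 1/(-7/15) = -15/7)
(c - 2555) + P(f(-4, -2)) = (1310 - 2555) - 15/7 = -1245 - 15/7 = -8730/7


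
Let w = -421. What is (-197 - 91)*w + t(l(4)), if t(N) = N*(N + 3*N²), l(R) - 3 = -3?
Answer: 121248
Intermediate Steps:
l(R) = 0 (l(R) = 3 - 3 = 0)
(-197 - 91)*w + t(l(4)) = (-197 - 91)*(-421) + 0²*(1 + 3*0) = -288*(-421) + 0*(1 + 0) = 121248 + 0*1 = 121248 + 0 = 121248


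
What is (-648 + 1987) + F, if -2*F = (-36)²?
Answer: 691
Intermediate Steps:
F = -648 (F = -½*(-36)² = -½*1296 = -648)
(-648 + 1987) + F = (-648 + 1987) - 648 = 1339 - 648 = 691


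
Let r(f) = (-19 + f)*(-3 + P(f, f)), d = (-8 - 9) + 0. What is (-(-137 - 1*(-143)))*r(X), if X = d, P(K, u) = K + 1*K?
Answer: -7992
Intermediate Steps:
P(K, u) = 2*K (P(K, u) = K + K = 2*K)
d = -17 (d = -17 + 0 = -17)
X = -17
r(f) = (-19 + f)*(-3 + 2*f)
(-(-137 - 1*(-143)))*r(X) = (-(-137 - 1*(-143)))*(57 - 41*(-17) + 2*(-17)²) = (-(-137 + 143))*(57 + 697 + 2*289) = (-1*6)*(57 + 697 + 578) = -6*1332 = -7992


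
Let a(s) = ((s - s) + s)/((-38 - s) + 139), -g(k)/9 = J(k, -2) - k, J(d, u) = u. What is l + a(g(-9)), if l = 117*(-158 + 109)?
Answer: -940275/164 ≈ -5733.4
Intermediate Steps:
g(k) = 18 + 9*k (g(k) = -9*(-2 - k) = 18 + 9*k)
a(s) = s/(101 - s) (a(s) = (0 + s)/(101 - s) = s/(101 - s))
l = -5733 (l = 117*(-49) = -5733)
l + a(g(-9)) = -5733 - (18 + 9*(-9))/(-101 + (18 + 9*(-9))) = -5733 - (18 - 81)/(-101 + (18 - 81)) = -5733 - 1*(-63)/(-101 - 63) = -5733 - 1*(-63)/(-164) = -5733 - 1*(-63)*(-1/164) = -5733 - 63/164 = -940275/164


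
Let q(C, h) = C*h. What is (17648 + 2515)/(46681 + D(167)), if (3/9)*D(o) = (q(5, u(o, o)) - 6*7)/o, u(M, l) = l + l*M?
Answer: 3367221/8216441 ≈ 0.40981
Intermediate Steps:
u(M, l) = l + M*l
D(o) = 3*(-42 + 5*o*(1 + o))/o (D(o) = 3*((5*(o*(1 + o)) - 6*7)/o) = 3*((5*o*(1 + o) - 42)/o) = 3*((-42 + 5*o*(1 + o))/o) = 3*(-42 + 5*o*(1 + o))/o)
(17648 + 2515)/(46681 + D(167)) = (17648 + 2515)/(46681 + (15 - 126/167 + 15*167)) = 20163/(46681 + (15 - 126*1/167 + 2505)) = 20163/(46681 + (15 - 126/167 + 2505)) = 20163/(46681 + 420714/167) = 20163/(8216441/167) = 20163*(167/8216441) = 3367221/8216441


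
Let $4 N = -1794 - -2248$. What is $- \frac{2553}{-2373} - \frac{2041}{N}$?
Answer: $- \frac{3035685}{179557} \approx -16.907$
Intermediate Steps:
$N = \frac{227}{2}$ ($N = \frac{-1794 - -2248}{4} = \frac{-1794 + 2248}{4} = \frac{1}{4} \cdot 454 = \frac{227}{2} \approx 113.5$)
$- \frac{2553}{-2373} - \frac{2041}{N} = - \frac{2553}{-2373} - \frac{2041}{\frac{227}{2}} = \left(-2553\right) \left(- \frac{1}{2373}\right) - \frac{4082}{227} = \frac{851}{791} - \frac{4082}{227} = - \frac{3035685}{179557}$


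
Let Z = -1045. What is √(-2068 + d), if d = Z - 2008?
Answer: 3*I*√569 ≈ 71.561*I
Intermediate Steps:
d = -3053 (d = -1045 - 2008 = -3053)
√(-2068 + d) = √(-2068 - 3053) = √(-5121) = 3*I*√569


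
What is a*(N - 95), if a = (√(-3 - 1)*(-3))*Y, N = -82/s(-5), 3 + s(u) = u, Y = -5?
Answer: -5085*I/2 ≈ -2542.5*I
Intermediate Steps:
s(u) = -3 + u
N = 41/4 (N = -82/(-3 - 5) = -82/(-8) = -82*(-⅛) = 41/4 ≈ 10.250)
a = 30*I (a = (√(-3 - 1)*(-3))*(-5) = (√(-4)*(-3))*(-5) = ((2*I)*(-3))*(-5) = -6*I*(-5) = 30*I ≈ 30.0*I)
a*(N - 95) = (30*I)*(41/4 - 95) = (30*I)*(-339/4) = -5085*I/2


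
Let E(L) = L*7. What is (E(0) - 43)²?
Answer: 1849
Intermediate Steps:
E(L) = 7*L
(E(0) - 43)² = (7*0 - 43)² = (0 - 43)² = (-43)² = 1849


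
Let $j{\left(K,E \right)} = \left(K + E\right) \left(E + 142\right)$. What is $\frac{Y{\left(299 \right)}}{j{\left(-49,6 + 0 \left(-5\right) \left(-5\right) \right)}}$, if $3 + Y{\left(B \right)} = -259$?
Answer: $\frac{131}{3182} \approx 0.041169$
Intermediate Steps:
$Y{\left(B \right)} = -262$ ($Y{\left(B \right)} = -3 - 259 = -262$)
$j{\left(K,E \right)} = \left(142 + E\right) \left(E + K\right)$ ($j{\left(K,E \right)} = \left(E + K\right) \left(142 + E\right) = \left(142 + E\right) \left(E + K\right)$)
$\frac{Y{\left(299 \right)}}{j{\left(-49,6 + 0 \left(-5\right) \left(-5\right) \right)}} = - \frac{262}{\left(6 + 0 \left(-5\right) \left(-5\right)\right)^{2} + 142 \left(6 + 0 \left(-5\right) \left(-5\right)\right) + 142 \left(-49\right) + \left(6 + 0 \left(-5\right) \left(-5\right)\right) \left(-49\right)} = - \frac{262}{\left(6 + 0 \left(-5\right)\right)^{2} + 142 \left(6 + 0 \left(-5\right)\right) - 6958 + \left(6 + 0 \left(-5\right)\right) \left(-49\right)} = - \frac{262}{\left(6 + 0\right)^{2} + 142 \left(6 + 0\right) - 6958 + \left(6 + 0\right) \left(-49\right)} = - \frac{262}{6^{2} + 142 \cdot 6 - 6958 + 6 \left(-49\right)} = - \frac{262}{36 + 852 - 6958 - 294} = - \frac{262}{-6364} = \left(-262\right) \left(- \frac{1}{6364}\right) = \frac{131}{3182}$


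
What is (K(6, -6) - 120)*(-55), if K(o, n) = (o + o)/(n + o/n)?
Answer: 46860/7 ≈ 6694.3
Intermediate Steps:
K(o, n) = 2*o/(n + o/n) (K(o, n) = (2*o)/(n + o/n) = 2*o/(n + o/n))
(K(6, -6) - 120)*(-55) = (2*(-6)*6/(6 + (-6)²) - 120)*(-55) = (2*(-6)*6/(6 + 36) - 120)*(-55) = (2*(-6)*6/42 - 120)*(-55) = (2*(-6)*6*(1/42) - 120)*(-55) = (-12/7 - 120)*(-55) = -852/7*(-55) = 46860/7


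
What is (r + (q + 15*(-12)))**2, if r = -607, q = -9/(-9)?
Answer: 617796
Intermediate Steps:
q = 1 (q = -9*(-1/9) = 1)
(r + (q + 15*(-12)))**2 = (-607 + (1 + 15*(-12)))**2 = (-607 + (1 - 180))**2 = (-607 - 179)**2 = (-786)**2 = 617796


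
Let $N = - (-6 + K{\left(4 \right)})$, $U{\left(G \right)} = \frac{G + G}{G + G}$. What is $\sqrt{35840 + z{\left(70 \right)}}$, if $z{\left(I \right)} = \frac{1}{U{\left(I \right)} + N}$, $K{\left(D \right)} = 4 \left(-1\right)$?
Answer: $\frac{\sqrt{4336651}}{11} \approx 189.31$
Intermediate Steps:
$U{\left(G \right)} = 1$ ($U{\left(G \right)} = \frac{2 G}{2 G} = 2 G \frac{1}{2 G} = 1$)
$K{\left(D \right)} = -4$
$N = 10$ ($N = - (-6 - 4) = \left(-1\right) \left(-10\right) = 10$)
$z{\left(I \right)} = \frac{1}{11}$ ($z{\left(I \right)} = \frac{1}{1 + 10} = \frac{1}{11}$)
$\sqrt{35840 + z{\left(70 \right)}} = \sqrt{35840 + \frac{1}{11}} = \sqrt{\frac{394241}{11}} = \frac{\sqrt{4336651}}{11}$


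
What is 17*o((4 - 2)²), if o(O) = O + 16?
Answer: 340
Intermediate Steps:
o(O) = 16 + O
17*o((4 - 2)²) = 17*(16 + (4 - 2)²) = 17*(16 + 2²) = 17*(16 + 4) = 17*20 = 340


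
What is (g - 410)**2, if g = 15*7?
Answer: 93025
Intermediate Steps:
g = 105
(g - 410)**2 = (105 - 410)**2 = (-305)**2 = 93025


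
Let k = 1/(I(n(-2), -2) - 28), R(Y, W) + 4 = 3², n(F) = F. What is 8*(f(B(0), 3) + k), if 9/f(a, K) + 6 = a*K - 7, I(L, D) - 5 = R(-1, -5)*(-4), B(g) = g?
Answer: -3200/559 ≈ -5.7245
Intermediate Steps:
R(Y, W) = 5 (R(Y, W) = -4 + 3² = -4 + 9 = 5)
I(L, D) = -15 (I(L, D) = 5 + 5*(-4) = 5 - 20 = -15)
f(a, K) = 9/(-13 + K*a) (f(a, K) = 9/(-6 + (a*K - 7)) = 9/(-6 + (K*a - 7)) = 9/(-6 + (-7 + K*a)) = 9/(-13 + K*a))
k = -1/43 (k = 1/(-15 - 28) = 1/(-43) = -1/43 ≈ -0.023256)
8*(f(B(0), 3) + k) = 8*(9/(-13 + 3*0) - 1/43) = 8*(9/(-13 + 0) - 1/43) = 8*(9/(-13) - 1/43) = 8*(9*(-1/13) - 1/43) = 8*(-9/13 - 1/43) = 8*(-400/559) = -3200/559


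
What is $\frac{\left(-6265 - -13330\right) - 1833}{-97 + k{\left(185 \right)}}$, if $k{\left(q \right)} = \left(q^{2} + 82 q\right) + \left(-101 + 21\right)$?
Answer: $\frac{872}{8203} \approx 0.1063$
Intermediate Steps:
$k{\left(q \right)} = -80 + q^{2} + 82 q$ ($k{\left(q \right)} = \left(q^{2} + 82 q\right) - 80 = -80 + q^{2} + 82 q$)
$\frac{\left(-6265 - -13330\right) - 1833}{-97 + k{\left(185 \right)}} = \frac{\left(-6265 - -13330\right) - 1833}{-97 + \left(-80 + 185^{2} + 82 \cdot 185\right)} = \frac{\left(-6265 + 13330\right) - 1833}{-97 + \left(-80 + 34225 + 15170\right)} = \frac{7065 - 1833}{-97 + 49315} = \frac{5232}{49218} = 5232 \cdot \frac{1}{49218} = \frac{872}{8203}$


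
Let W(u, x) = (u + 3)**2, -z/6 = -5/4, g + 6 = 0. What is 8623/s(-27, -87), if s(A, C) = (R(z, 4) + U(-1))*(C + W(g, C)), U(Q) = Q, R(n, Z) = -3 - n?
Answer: 8623/897 ≈ 9.6132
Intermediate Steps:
g = -6 (g = -6 + 0 = -6)
z = 15/2 (z = -(-30)/4 = -6*(-5/4) = 15/2 ≈ 7.5000)
W(u, x) = (3 + u)**2
s(A, C) = -207/2 - 23*C/2 (s(A, C) = ((-3 - 1*15/2) - 1)*(C + (3 - 6)**2) = ((-3 - 15/2) - 1)*(C + (-3)**2) = (-21/2 - 1)*(C + 9) = -23*(9 + C)/2 = -207/2 - 23*C/2)
8623/s(-27, -87) = 8623/(-207/2 - 23/2*(-87)) = 8623/(-207/2 + 2001/2) = 8623/897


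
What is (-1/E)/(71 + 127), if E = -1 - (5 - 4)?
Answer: 1/396 ≈ 0.0025253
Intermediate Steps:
E = -2 (E = -1 - 1*1 = -1 - 1 = -2)
(-1/E)/(71 + 127) = (-1/(-2))/(71 + 127) = -1*(-½)/198 = (½)*(1/198) = 1/396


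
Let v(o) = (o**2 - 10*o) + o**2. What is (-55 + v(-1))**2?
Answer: 1849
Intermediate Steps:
v(o) = -10*o + 2*o**2
(-55 + v(-1))**2 = (-55 + 2*(-1)*(-5 - 1))**2 = (-55 + 2*(-1)*(-6))**2 = (-55 + 12)**2 = (-43)**2 = 1849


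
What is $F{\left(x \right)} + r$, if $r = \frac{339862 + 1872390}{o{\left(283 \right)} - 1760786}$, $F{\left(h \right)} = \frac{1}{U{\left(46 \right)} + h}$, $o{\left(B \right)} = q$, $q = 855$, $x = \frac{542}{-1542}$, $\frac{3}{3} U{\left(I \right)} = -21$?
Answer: $- \frac{37774999225}{28971984122} \approx -1.3038$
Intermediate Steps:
$U{\left(I \right)} = -21$
$x = - \frac{271}{771}$ ($x = 542 \left(- \frac{1}{1542}\right) = - \frac{271}{771} \approx -0.35149$)
$o{\left(B \right)} = 855$
$F{\left(h \right)} = \frac{1}{-21 + h}$
$r = - \frac{2212252}{1759931}$ ($r = \frac{339862 + 1872390}{855 - 1760786} = \frac{2212252}{-1759931} = 2212252 \left(- \frac{1}{1759931}\right) = - \frac{2212252}{1759931} \approx -1.257$)
$F{\left(x \right)} + r = \frac{1}{-21 - \frac{271}{771}} - \frac{2212252}{1759931} = \frac{1}{- \frac{16462}{771}} - \frac{2212252}{1759931} = - \frac{771}{16462} - \frac{2212252}{1759931} = - \frac{37774999225}{28971984122}$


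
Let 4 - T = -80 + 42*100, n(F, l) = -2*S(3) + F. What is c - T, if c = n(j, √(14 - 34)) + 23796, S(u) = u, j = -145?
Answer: 27761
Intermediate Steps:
n(F, l) = -6 + F (n(F, l) = -2*3 + F = -6 + F)
c = 23645 (c = (-6 - 145) + 23796 = -151 + 23796 = 23645)
T = -4116 (T = 4 - (-80 + 42*100) = 4 - (-80 + 4200) = 4 - 1*4120 = 4 - 4120 = -4116)
c - T = 23645 - 1*(-4116) = 23645 + 4116 = 27761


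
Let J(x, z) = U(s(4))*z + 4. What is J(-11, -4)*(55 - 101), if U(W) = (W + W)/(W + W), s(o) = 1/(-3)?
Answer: 0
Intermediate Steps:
s(o) = -1/3
U(W) = 1 (U(W) = (2*W)/((2*W)) = (2*W)*(1/(2*W)) = 1)
J(x, z) = 4 + z (J(x, z) = 1*z + 4 = z + 4 = 4 + z)
J(-11, -4)*(55 - 101) = (4 - 4)*(55 - 101) = 0*(-46) = 0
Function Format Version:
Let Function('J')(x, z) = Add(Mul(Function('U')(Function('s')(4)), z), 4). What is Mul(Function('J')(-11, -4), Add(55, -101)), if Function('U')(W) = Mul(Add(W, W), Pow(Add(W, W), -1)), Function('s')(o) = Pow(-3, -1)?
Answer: 0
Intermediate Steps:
Function('s')(o) = Rational(-1, 3)
Function('U')(W) = 1 (Function('U')(W) = Mul(Mul(2, W), Pow(Mul(2, W), -1)) = Mul(Mul(2, W), Mul(Rational(1, 2), Pow(W, -1))) = 1)
Function('J')(x, z) = Add(4, z) (Function('J')(x, z) = Add(Mul(1, z), 4) = Add(z, 4) = Add(4, z))
Mul(Function('J')(-11, -4), Add(55, -101)) = Mul(Add(4, -4), Add(55, -101)) = Mul(0, -46) = 0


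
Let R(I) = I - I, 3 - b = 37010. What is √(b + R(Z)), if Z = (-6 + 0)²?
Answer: I*√37007 ≈ 192.37*I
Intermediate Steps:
b = -37007 (b = 3 - 1*37010 = 3 - 37010 = -37007)
Z = 36 (Z = (-6)² = 36)
R(I) = 0
√(b + R(Z)) = √(-37007 + 0) = √(-37007) = I*√37007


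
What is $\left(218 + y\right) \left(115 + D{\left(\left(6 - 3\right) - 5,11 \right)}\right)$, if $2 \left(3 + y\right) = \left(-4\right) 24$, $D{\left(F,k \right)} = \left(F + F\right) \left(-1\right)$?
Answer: $19873$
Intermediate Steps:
$D{\left(F,k \right)} = - 2 F$ ($D{\left(F,k \right)} = 2 F \left(-1\right) = - 2 F$)
$y = -51$ ($y = -3 + \frac{\left(-4\right) 24}{2} = -3 + \frac{1}{2} \left(-96\right) = -3 - 48 = -51$)
$\left(218 + y\right) \left(115 + D{\left(\left(6 - 3\right) - 5,11 \right)}\right) = \left(218 - 51\right) \left(115 - 2 \left(\left(6 - 3\right) - 5\right)\right) = 167 \left(115 - 2 \left(3 - 5\right)\right) = 167 \left(115 - -4\right) = 167 \left(115 + 4\right) = 167 \cdot 119 = 19873$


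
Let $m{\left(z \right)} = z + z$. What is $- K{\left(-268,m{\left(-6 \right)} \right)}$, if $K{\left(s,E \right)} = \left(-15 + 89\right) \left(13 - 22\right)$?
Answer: $666$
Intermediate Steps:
$m{\left(z \right)} = 2 z$
$K{\left(s,E \right)} = -666$ ($K{\left(s,E \right)} = 74 \left(-9\right) = -666$)
$- K{\left(-268,m{\left(-6 \right)} \right)} = \left(-1\right) \left(-666\right) = 666$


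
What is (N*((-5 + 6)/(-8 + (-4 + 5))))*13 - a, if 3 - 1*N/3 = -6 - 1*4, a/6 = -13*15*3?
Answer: 24063/7 ≈ 3437.6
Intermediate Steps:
a = -3510 (a = 6*(-13*15*3) = 6*(-195*3) = 6*(-585) = -3510)
N = 39 (N = 9 - 3*(-6 - 1*4) = 9 - 3*(-6 - 4) = 9 - 3*(-10) = 9 + 30 = 39)
(N*((-5 + 6)/(-8 + (-4 + 5))))*13 - a = (39*((-5 + 6)/(-8 + (-4 + 5))))*13 - 1*(-3510) = (39*(1/(-8 + 1)))*13 + 3510 = (39*(1/(-7)))*13 + 3510 = (39*(1*(-⅐)))*13 + 3510 = (39*(-⅐))*13 + 3510 = -39/7*13 + 3510 = -507/7 + 3510 = 24063/7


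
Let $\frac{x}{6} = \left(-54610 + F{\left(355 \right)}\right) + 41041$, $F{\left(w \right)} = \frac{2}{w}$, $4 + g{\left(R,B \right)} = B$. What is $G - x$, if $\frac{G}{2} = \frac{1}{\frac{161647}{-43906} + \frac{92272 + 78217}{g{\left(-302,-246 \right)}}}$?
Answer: $\frac{27189161184997259}{333961891665} \approx 81414.0$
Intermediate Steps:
$g{\left(R,B \right)} = -4 + B$
$x = - \frac{28901958}{355}$ ($x = 6 \left(\left(-54610 + \frac{2}{355}\right) + 41041\right) = 6 \left(- \frac{19386548}{355} + 41041\right) = 6 \left(- \frac{4816993}{355}\right) = - \frac{28901958}{355} \approx -81414.0$)
$G = - \frac{2744125}{940737723}$ ($G = \frac{2}{\frac{161647}{-43906} + \frac{92272 + 78217}{-4 - 246}} = \frac{2}{161647 \left(- \frac{1}{43906}\right) + \frac{170489}{-250}} = \frac{2}{- \frac{161647}{43906} + 170489 \left(- \frac{1}{250}\right)} = \frac{2}{- \frac{161647}{43906} - \frac{170489}{250}} = \frac{2}{- \frac{1881475446}{2744125}} = 2 \left(- \frac{2744125}{1881475446}\right) = - \frac{2744125}{940737723} \approx -0.002917$)
$G - x = - \frac{2744125}{940737723} - - \frac{28901958}{355} = - \frac{2744125}{940737723} + \frac{28901958}{355} = \frac{27189161184997259}{333961891665}$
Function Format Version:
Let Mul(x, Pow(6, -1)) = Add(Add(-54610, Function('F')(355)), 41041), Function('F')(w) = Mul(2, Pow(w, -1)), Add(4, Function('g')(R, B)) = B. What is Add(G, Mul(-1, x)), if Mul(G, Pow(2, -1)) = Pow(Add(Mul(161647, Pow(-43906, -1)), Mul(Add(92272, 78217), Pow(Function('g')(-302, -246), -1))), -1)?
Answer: Rational(27189161184997259, 333961891665) ≈ 81414.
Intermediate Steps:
Function('g')(R, B) = Add(-4, B)
x = Rational(-28901958, 355) (x = Mul(6, Add(Add(-54610, Mul(2, Pow(355, -1))), 41041)) = Mul(6, Add(Add(-54610, Mul(2, Rational(1, 355))), 41041)) = Mul(6, Add(Add(-54610, Rational(2, 355)), 41041)) = Mul(6, Add(Rational(-19386548, 355), 41041)) = Mul(6, Rational(-4816993, 355)) = Rational(-28901958, 355) ≈ -81414.)
G = Rational(-2744125, 940737723) (G = Mul(2, Pow(Add(Mul(161647, Pow(-43906, -1)), Mul(Add(92272, 78217), Pow(Add(-4, -246), -1))), -1)) = Mul(2, Pow(Add(Mul(161647, Rational(-1, 43906)), Mul(170489, Pow(-250, -1))), -1)) = Mul(2, Pow(Add(Rational(-161647, 43906), Mul(170489, Rational(-1, 250))), -1)) = Mul(2, Pow(Add(Rational(-161647, 43906), Rational(-170489, 250)), -1)) = Mul(2, Pow(Rational(-1881475446, 2744125), -1)) = Mul(2, Rational(-2744125, 1881475446)) = Rational(-2744125, 940737723) ≈ -0.0029170)
Add(G, Mul(-1, x)) = Add(Rational(-2744125, 940737723), Mul(-1, Rational(-28901958, 355))) = Add(Rational(-2744125, 940737723), Rational(28901958, 355)) = Rational(27189161184997259, 333961891665)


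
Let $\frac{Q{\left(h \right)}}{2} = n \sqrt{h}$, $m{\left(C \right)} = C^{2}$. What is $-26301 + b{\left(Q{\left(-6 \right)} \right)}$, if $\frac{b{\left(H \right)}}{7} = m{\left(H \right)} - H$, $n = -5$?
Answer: $-30501 + 70 i \sqrt{6} \approx -30501.0 + 171.46 i$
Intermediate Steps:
$Q{\left(h \right)} = - 10 \sqrt{h}$ ($Q{\left(h \right)} = 2 \left(- 5 \sqrt{h}\right) = - 10 \sqrt{h}$)
$b{\left(H \right)} = - 7 H + 7 H^{2}$ ($b{\left(H \right)} = 7 \left(H^{2} - H\right) = - 7 H + 7 H^{2}$)
$-26301 + b{\left(Q{\left(-6 \right)} \right)} = -26301 + 7 \left(- 10 \sqrt{-6}\right) \left(-1 - 10 \sqrt{-6}\right) = -26301 + 7 \left(- 10 i \sqrt{6}\right) \left(-1 - 10 i \sqrt{6}\right) = -26301 - 70 i \sqrt{6} \left(-1 - 10 i \sqrt{6}\right)$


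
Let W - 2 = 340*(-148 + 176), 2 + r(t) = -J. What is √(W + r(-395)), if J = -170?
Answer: √9690 ≈ 98.438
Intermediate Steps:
r(t) = 168 (r(t) = -2 - 1*(-170) = -2 + 170 = 168)
W = 9522 (W = 2 + 340*(-148 + 176) = 2 + 340*28 = 2 + 9520 = 9522)
√(W + r(-395)) = √(9522 + 168) = √9690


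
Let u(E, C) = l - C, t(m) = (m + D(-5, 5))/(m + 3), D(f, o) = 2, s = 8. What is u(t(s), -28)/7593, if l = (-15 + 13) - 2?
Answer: 8/2531 ≈ 0.0031608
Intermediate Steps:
t(m) = (2 + m)/(3 + m) (t(m) = (m + 2)/(m + 3) = (2 + m)/(3 + m))
l = -4 (l = -2 - 2 = -4)
u(E, C) = -4 - C
u(t(s), -28)/7593 = (-4 - 1*(-28))/7593 = (-4 + 28)*(1/7593) = 24*(1/7593) = 8/2531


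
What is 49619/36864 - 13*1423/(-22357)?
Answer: 1791279119/824168448 ≈ 2.1734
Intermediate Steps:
49619/36864 - 13*1423/(-22357) = 49619*(1/36864) - 18499*(-1/22357) = 49619/36864 + 18499/22357 = 1791279119/824168448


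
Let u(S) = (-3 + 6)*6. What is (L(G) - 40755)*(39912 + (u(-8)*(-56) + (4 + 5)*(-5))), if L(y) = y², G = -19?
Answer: -1569670446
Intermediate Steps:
u(S) = 18 (u(S) = 3*6 = 18)
(L(G) - 40755)*(39912 + (u(-8)*(-56) + (4 + 5)*(-5))) = ((-19)² - 40755)*(39912 + (18*(-56) + (4 + 5)*(-5))) = (361 - 40755)*(39912 + (-1008 + 9*(-5))) = -40394*(39912 + (-1008 - 45)) = -40394*(39912 - 1053) = -40394*38859 = -1569670446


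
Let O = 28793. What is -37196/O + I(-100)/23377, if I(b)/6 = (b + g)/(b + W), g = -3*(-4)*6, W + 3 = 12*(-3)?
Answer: -120859956764/93560060579 ≈ -1.2918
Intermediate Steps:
W = -39 (W = -3 + 12*(-3) = -3 - 36 = -39)
g = 72 (g = 12*6 = 72)
I(b) = 6*(72 + b)/(-39 + b) (I(b) = 6*((b + 72)/(b - 39)) = 6*((72 + b)/(-39 + b)) = 6*(72 + b)/(-39 + b))
-37196/O + I(-100)/23377 = -37196/28793 + (6*(72 - 100)/(-39 - 100))/23377 = -37196*1/28793 + (6*(-28)/(-139))*(1/23377) = -37196/28793 + (6*(-1/139)*(-28))*(1/23377) = -37196/28793 + (168/139)*(1/23377) = -37196/28793 + 168/3249403 = -120859956764/93560060579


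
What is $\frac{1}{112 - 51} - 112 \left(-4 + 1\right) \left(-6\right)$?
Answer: $- \frac{122975}{61} \approx -2016.0$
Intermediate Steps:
$\frac{1}{112 - 51} - 112 \left(-4 + 1\right) \left(-6\right) = \frac{1}{61} - 112 \left(\left(-3\right) \left(-6\right)\right) = \frac{1}{61} - 2016 = - \frac{122975}{61}$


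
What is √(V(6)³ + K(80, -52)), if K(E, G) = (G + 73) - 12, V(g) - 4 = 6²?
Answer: 253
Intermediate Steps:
V(g) = 40 (V(g) = 4 + 6² = 4 + 36 = 40)
K(E, G) = 61 + G (K(E, G) = (73 + G) - 12 = 61 + G)
√(V(6)³ + K(80, -52)) = √(40³ + (61 - 52)) = √(64000 + 9) = √64009 = 253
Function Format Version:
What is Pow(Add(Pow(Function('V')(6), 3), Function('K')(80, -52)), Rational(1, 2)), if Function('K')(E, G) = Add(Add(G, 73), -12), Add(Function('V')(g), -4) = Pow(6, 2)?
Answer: 253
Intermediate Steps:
Function('V')(g) = 40 (Function('V')(g) = Add(4, Pow(6, 2)) = Add(4, 36) = 40)
Function('K')(E, G) = Add(61, G) (Function('K')(E, G) = Add(Add(73, G), -12) = Add(61, G))
Pow(Add(Pow(Function('V')(6), 3), Function('K')(80, -52)), Rational(1, 2)) = Pow(Add(Pow(40, 3), Add(61, -52)), Rational(1, 2)) = Pow(Add(64000, 9), Rational(1, 2)) = Pow(64009, Rational(1, 2)) = 253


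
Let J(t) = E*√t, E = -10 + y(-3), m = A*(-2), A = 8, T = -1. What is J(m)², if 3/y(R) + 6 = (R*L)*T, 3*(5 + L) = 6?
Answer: -41616/25 ≈ -1664.6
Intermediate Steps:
L = -3 (L = -5 + (⅓)*6 = -5 + 2 = -3)
m = -16 (m = 8*(-2) = -16)
y(R) = 3/(-6 + 3*R) (y(R) = 3/(-6 + (R*(-3))*(-1)) = 3/(-6 - 3*R*(-1)) = 3/(-6 + 3*R))
E = -51/5 (E = -10 + 1/(-2 - 3) = -10 + 1/(-5) = -10 - ⅕ = -51/5 ≈ -10.200)
J(t) = -51*√t/5
J(m)² = (-204*I/5)² = -41616/25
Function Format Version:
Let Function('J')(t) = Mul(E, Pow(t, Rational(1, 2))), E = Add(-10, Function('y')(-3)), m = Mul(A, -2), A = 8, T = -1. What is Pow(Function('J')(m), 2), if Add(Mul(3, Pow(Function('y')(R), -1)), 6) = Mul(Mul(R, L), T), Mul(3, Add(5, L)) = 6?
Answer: Rational(-41616, 25) ≈ -1664.6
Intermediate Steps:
L = -3 (L = Add(-5, Mul(Rational(1, 3), 6)) = Add(-5, 2) = -3)
m = -16 (m = Mul(8, -2) = -16)
Function('y')(R) = Mul(3, Pow(Add(-6, Mul(3, R)), -1)) (Function('y')(R) = Mul(3, Pow(Add(-6, Mul(Mul(R, -3), -1)), -1)) = Mul(3, Pow(Add(-6, Mul(Mul(-3, R), -1)), -1)) = Mul(3, Pow(Add(-6, Mul(3, R)), -1)))
E = Rational(-51, 5) (E = Add(-10, Pow(Add(-2, -3), -1)) = Add(-10, Pow(-5, -1)) = Add(-10, Rational(-1, 5)) = Rational(-51, 5) ≈ -10.200)
Function('J')(t) = Mul(Rational(-51, 5), Pow(t, Rational(1, 2)))
Pow(Function('J')(m), 2) = Pow(Mul(Rational(-51, 5), Pow(-16, Rational(1, 2))), 2) = Pow(Mul(Rational(-51, 5), Mul(4, I)), 2) = Pow(Mul(Rational(-204, 5), I), 2) = Rational(-41616, 25)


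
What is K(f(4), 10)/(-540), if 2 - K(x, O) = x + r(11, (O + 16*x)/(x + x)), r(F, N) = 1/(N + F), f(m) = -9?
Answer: -1817/89640 ≈ -0.020270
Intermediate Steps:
r(F, N) = 1/(F + N)
K(x, O) = 2 - x - 1/(11 + (O + 16*x)/(2*x)) (K(x, O) = 2 - (x + 1/(11 + (O + 16*x)/(x + x))) = 2 - (x + 1/(11 + (O + 16*x)/((2*x)))) = 2 - (x + 1/(11 + (O + 16*x)*(1/(2*x)))) = 2 - (x + 1/(11 + (O + 16*x)/(2*x))) = 2 + (-x - 1/(11 + (O + 16*x)/(2*x))) = 2 - x - 1/(11 + (O + 16*x)/(2*x)))
K(f(4), 10)/(-540) = ((-2*(-9) + (2 - 1*(-9))*(10 + 38*(-9)))/(10 + 38*(-9)))/(-540) = ((18 + (2 + 9)*(10 - 342))/(10 - 342))*(-1/540) = ((18 + 11*(-332))/(-332))*(-1/540) = -(18 - 3652)/332*(-1/540) = -1/332*(-3634)*(-1/540) = (1817/166)*(-1/540) = -1817/89640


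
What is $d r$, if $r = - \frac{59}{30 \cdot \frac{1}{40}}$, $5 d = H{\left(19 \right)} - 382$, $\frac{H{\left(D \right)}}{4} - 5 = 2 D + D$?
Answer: $\frac{31624}{15} \approx 2108.3$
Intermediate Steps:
$H{\left(D \right)} = 20 + 12 D$ ($H{\left(D \right)} = 20 + 4 \left(2 D + D\right) = 20 + 4 \cdot 3 D = 20 + 12 D$)
$d = - \frac{134}{5}$ ($d = \frac{\left(20 + 12 \cdot 19\right) - 382}{5} = \frac{\left(20 + 228\right) - 382}{5} = \frac{248 - 382}{5} = \frac{1}{5} \left(-134\right) = - \frac{134}{5} \approx -26.8$)
$r = - \frac{236}{3}$ ($r = - \frac{59}{30 \cdot \frac{1}{40}} = - \frac{59}{\frac{3}{4}} = \left(-59\right) \frac{4}{3} = - \frac{236}{3} \approx -78.667$)
$d r = \left(- \frac{134}{5}\right) \left(- \frac{236}{3}\right) = \frac{31624}{15}$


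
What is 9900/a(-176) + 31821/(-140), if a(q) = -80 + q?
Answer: -595761/2240 ≈ -265.96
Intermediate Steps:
9900/a(-176) + 31821/(-140) = 9900/(-80 - 176) + 31821/(-140) = 9900/(-256) + 31821*(-1/140) = 9900*(-1/256) - 31821/140 = -2475/64 - 31821/140 = -595761/2240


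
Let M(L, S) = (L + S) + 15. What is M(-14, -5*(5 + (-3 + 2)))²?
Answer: 361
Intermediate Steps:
M(L, S) = 15 + L + S
M(-14, -5*(5 + (-3 + 2)))² = (15 - 14 - 5*(5 + (-3 + 2)))² = (15 - 14 - 5*(5 - 1))² = (15 - 14 - 5*4)² = (15 - 14 - 20)² = (-19)² = 361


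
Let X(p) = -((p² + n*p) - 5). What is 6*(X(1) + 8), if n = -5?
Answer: 102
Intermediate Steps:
X(p) = 5 - p² + 5*p (X(p) = -((p² - 5*p) - 5) = -(-5 + p² - 5*p) = 5 - p² + 5*p)
6*(X(1) + 8) = 6*((5 - 1*1² + 5*1) + 8) = 6*((5 - 1*1 + 5) + 8) = 6*((5 - 1 + 5) + 8) = 6*(9 + 8) = 6*17 = 102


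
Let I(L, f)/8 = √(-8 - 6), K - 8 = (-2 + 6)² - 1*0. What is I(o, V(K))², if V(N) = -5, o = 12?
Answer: -896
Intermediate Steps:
K = 24 (K = 8 + ((-2 + 6)² - 1*0) = 8 + (4² + 0) = 8 + (16 + 0) = 8 + 16 = 24)
I(L, f) = 8*I*√14 (I(L, f) = 8*√(-8 - 6) = 8*√(-14) = 8*(I*√14) = 8*I*√14)
I(o, V(K))² = (8*I*√14)² = -896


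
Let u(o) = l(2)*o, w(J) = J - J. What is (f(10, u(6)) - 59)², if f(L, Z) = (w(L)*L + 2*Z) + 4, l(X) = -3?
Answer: 8281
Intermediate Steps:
w(J) = 0
u(o) = -3*o
f(L, Z) = 4 + 2*Z (f(L, Z) = (0*L + 2*Z) + 4 = (0 + 2*Z) + 4 = 2*Z + 4 = 4 + 2*Z)
(f(10, u(6)) - 59)² = ((4 + 2*(-3*6)) - 59)² = ((4 + 2*(-18)) - 59)² = ((4 - 36) - 59)² = (-32 - 59)² = (-91)² = 8281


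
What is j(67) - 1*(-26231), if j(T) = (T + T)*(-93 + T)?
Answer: 22747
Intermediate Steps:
j(T) = 2*T*(-93 + T) (j(T) = (2*T)*(-93 + T) = 2*T*(-93 + T))
j(67) - 1*(-26231) = 2*67*(-93 + 67) - 1*(-26231) = 2*67*(-26) + 26231 = -3484 + 26231 = 22747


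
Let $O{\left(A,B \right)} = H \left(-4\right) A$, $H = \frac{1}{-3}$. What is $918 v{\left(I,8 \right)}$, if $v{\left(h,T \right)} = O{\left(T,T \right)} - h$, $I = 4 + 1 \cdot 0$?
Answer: $6120$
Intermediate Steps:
$H = - \frac{1}{3} \approx -0.33333$
$I = 4$ ($I = 4 + 0 = 4$)
$O{\left(A,B \right)} = \frac{4 A}{3}$ ($O{\left(A,B \right)} = \left(- \frac{1}{3}\right) \left(-4\right) A = \frac{4 A}{3}$)
$v{\left(h,T \right)} = - h + \frac{4 T}{3}$ ($v{\left(h,T \right)} = \frac{4 T}{3} - h = - h + \frac{4 T}{3}$)
$918 v{\left(I,8 \right)} = 918 \left(\left(-1\right) 4 + \frac{4}{3} \cdot 8\right) = 918 \left(-4 + \frac{32}{3}\right) = 918 \cdot \frac{20}{3} = 6120$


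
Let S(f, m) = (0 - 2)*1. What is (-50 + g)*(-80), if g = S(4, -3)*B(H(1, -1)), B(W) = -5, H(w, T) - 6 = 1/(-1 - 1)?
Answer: 3200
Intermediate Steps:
S(f, m) = -2 (S(f, m) = -2*1 = -2)
H(w, T) = 11/2 (H(w, T) = 6 + 1/(-1 - 1) = 6 + 1/(-2) = 6 - ½ = 11/2)
g = 10 (g = -2*(-5) = 10)
(-50 + g)*(-80) = (-50 + 10)*(-80) = -40*(-80) = 3200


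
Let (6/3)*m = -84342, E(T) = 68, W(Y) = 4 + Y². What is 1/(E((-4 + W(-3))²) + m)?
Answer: -1/42103 ≈ -2.3751e-5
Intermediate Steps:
m = -42171 (m = (½)*(-84342) = -42171)
1/(E((-4 + W(-3))²) + m) = 1/(68 - 42171) = 1/(-42103) = -1/42103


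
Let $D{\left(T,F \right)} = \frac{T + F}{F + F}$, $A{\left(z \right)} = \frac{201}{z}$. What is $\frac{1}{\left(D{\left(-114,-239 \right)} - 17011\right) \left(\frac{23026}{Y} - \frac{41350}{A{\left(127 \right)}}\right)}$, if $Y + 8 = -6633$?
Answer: $\frac{11000931}{4889689023453910} \approx 2.2498 \cdot 10^{-9}$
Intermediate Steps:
$Y = -6641$ ($Y = -8 - 6633 = -6641$)
$D{\left(T,F \right)} = \frac{F + T}{2 F}$
$\frac{1}{\left(D{\left(-114,-239 \right)} - 17011\right) \left(\frac{23026}{Y} - \frac{41350}{A{\left(127 \right)}}\right)} = \frac{1}{\left(\frac{-239 - 114}{2 \left(-239\right)} - 17011\right) \left(\frac{23026}{-6641} - \frac{41350}{201 \cdot \frac{1}{127}}\right)} = \frac{1}{\left(\frac{1}{2} \left(- \frac{1}{239}\right) \left(-353\right) - 17011\right) \left(23026 \left(- \frac{1}{6641}\right) - \frac{41350}{201 \cdot \frac{1}{127}}\right)} = \frac{1}{\left(\frac{353}{478} - 17011\right) \left(- \frac{794}{229} - \frac{41350}{\frac{201}{127}}\right)} = \frac{1}{\left(- \frac{8130905}{478}\right) \left(- \frac{794}{229} - \frac{5251450}{201}\right)} = - \frac{478}{8130905 \left(- \frac{794}{229} - \frac{5251450}{201}\right)} = - \frac{478}{8130905 \left(- \frac{1202741644}{46029}\right)} = \left(- \frac{478}{8130905}\right) \left(- \frac{46029}{1202741644}\right) = \frac{11000931}{4889689023453910}$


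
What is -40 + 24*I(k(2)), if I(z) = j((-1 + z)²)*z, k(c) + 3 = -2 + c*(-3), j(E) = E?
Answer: -38056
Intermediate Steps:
k(c) = -5 - 3*c (k(c) = -3 + (-2 + c*(-3)) = -3 + (-2 - 3*c) = -5 - 3*c)
I(z) = z*(-1 + z)² (I(z) = (-1 + z)²*z = z*(-1 + z)²)
-40 + 24*I(k(2)) = -40 + 24*((-5 - 3*2)*(-1 + (-5 - 3*2))²) = -40 + 24*((-5 - 6)*(-1 + (-5 - 6))²) = -40 + 24*(-11*(-1 - 11)²) = -40 + 24*(-11*(-12)²) = -40 + 24*(-11*144) = -40 + 24*(-1584) = -40 - 38016 = -38056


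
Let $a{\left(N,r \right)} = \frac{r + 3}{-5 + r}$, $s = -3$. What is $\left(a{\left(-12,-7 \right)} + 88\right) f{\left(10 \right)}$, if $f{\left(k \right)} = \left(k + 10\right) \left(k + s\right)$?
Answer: $\frac{37100}{3} \approx 12367.0$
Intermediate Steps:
$a{\left(N,r \right)} = \frac{3 + r}{-5 + r}$
$f{\left(k \right)} = \left(-3 + k\right) \left(10 + k\right)$ ($f{\left(k \right)} = \left(k + 10\right) \left(k - 3\right) = \left(10 + k\right) \left(-3 + k\right) = \left(-3 + k\right) \left(10 + k\right)$)
$\left(a{\left(-12,-7 \right)} + 88\right) f{\left(10 \right)} = \left(\frac{3 - 7}{-5 - 7} + 88\right) \left(-30 + 10^{2} + 7 \cdot 10\right) = \left(\frac{1}{-12} \left(-4\right) + 88\right) \left(-30 + 100 + 70\right) = \left(\left(- \frac{1}{12}\right) \left(-4\right) + 88\right) 140 = \left(\frac{1}{3} + 88\right) 140 = \frac{265}{3} \cdot 140 = \frac{37100}{3}$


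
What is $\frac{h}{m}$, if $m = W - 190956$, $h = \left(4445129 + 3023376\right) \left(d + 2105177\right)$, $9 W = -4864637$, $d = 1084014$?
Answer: $- \frac{214366400365095}{6583241} \approx -3.2562 \cdot 10^{7}$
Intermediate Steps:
$W = - \frac{4864637}{9}$ ($W = \frac{1}{9} \left(-4864637\right) = - \frac{4864637}{9} \approx -5.4052 \cdot 10^{5}$)
$h = 23818488929455$ ($h = \left(4445129 + 3023376\right) \left(1084014 + 2105177\right) = 7468505 \cdot 3189191 = 23818488929455$)
$m = - \frac{6583241}{9}$ ($m = - \frac{4864637}{9} - 190956 = - \frac{6583241}{9} \approx -7.3147 \cdot 10^{5}$)
$\frac{h}{m} = \frac{23818488929455}{- \frac{6583241}{9}} = 23818488929455 \left(- \frac{9}{6583241}\right) = - \frac{214366400365095}{6583241}$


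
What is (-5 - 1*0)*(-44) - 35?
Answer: 185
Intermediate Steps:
(-5 - 1*0)*(-44) - 35 = (-5 + 0)*(-44) - 35 = -5*(-44) - 35 = 220 - 35 = 185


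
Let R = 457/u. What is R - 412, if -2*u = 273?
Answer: -113390/273 ≈ -415.35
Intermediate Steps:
u = -273/2 (u = -½*273 = -273/2 ≈ -136.50)
R = -914/273 (R = 457/(-273/2) = 457*(-2/273) = -914/273 ≈ -3.3480)
R - 412 = -914/273 - 412 = -113390/273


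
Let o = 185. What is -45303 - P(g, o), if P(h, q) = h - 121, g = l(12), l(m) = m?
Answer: -45194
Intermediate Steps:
g = 12
P(h, q) = -121 + h
-45303 - P(g, o) = -45303 - (-121 + 12) = -45303 - 1*(-109) = -45303 + 109 = -45194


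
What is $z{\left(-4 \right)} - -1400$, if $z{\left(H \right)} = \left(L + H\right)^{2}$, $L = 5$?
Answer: $1401$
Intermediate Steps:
$z{\left(H \right)} = \left(5 + H\right)^{2}$
$z{\left(-4 \right)} - -1400 = \left(5 - 4\right)^{2} - -1400 = 1^{2} + 1400 = 1 + 1400 = 1401$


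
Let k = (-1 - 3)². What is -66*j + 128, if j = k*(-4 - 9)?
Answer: 13856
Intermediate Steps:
k = 16 (k = (-4)² = 16)
j = -208 (j = 16*(-4 - 9) = 16*(-13) = -208)
-66*j + 128 = -66*(-208) + 128 = 13728 + 128 = 13856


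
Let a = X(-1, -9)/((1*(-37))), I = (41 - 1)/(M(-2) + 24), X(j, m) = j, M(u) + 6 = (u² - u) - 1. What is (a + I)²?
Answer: 2259009/724201 ≈ 3.1193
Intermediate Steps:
M(u) = -7 + u² - u (M(u) = -6 + ((u² - u) - 1) = -6 + (-1 + u² - u) = -7 + u² - u)
I = 40/23 (I = (41 - 1)/((-7 + (-2)² - 1*(-2)) + 24) = 40/((-7 + 4 + 2) + 24) = 40/(-1 + 24) = 40/23 ≈ 1.7391)
a = 1/37 (a = -1/(1*(-37)) = -1/(-37) = -1*(-1/37) = 1/37 ≈ 0.027027)
(a + I)² = (1/37 + 40/23)² = (1503/851)² = 2259009/724201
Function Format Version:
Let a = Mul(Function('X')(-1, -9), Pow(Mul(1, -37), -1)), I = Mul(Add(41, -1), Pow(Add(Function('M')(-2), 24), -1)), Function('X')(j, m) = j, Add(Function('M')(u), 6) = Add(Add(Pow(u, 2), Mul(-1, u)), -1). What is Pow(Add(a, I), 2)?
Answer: Rational(2259009, 724201) ≈ 3.1193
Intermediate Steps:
Function('M')(u) = Add(-7, Pow(u, 2), Mul(-1, u)) (Function('M')(u) = Add(-6, Add(Add(Pow(u, 2), Mul(-1, u)), -1)) = Add(-6, Add(-1, Pow(u, 2), Mul(-1, u))) = Add(-7, Pow(u, 2), Mul(-1, u)))
I = Rational(40, 23) (I = Mul(Add(41, -1), Pow(Add(Add(-7, Pow(-2, 2), Mul(-1, -2)), 24), -1)) = Mul(40, Pow(Add(Add(-7, 4, 2), 24), -1)) = Mul(40, Pow(Add(-1, 24), -1)) = Mul(40, Pow(23, -1)) = Mul(40, Rational(1, 23)) = Rational(40, 23) ≈ 1.7391)
a = Rational(1, 37) (a = Mul(-1, Pow(Mul(1, -37), -1)) = Mul(-1, Pow(-37, -1)) = Mul(-1, Rational(-1, 37)) = Rational(1, 37) ≈ 0.027027)
Pow(Add(a, I), 2) = Pow(Add(Rational(1, 37), Rational(40, 23)), 2) = Pow(Rational(1503, 851), 2) = Rational(2259009, 724201)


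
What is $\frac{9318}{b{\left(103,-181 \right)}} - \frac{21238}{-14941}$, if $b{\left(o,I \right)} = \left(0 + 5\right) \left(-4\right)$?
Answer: $- \frac{69397739}{149410} \approx -464.48$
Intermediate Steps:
$b{\left(o,I \right)} = -20$ ($b{\left(o,I \right)} = 5 \left(-4\right) = -20$)
$\frac{9318}{b{\left(103,-181 \right)}} - \frac{21238}{-14941} = \frac{9318}{-20} - \frac{21238}{-14941} = 9318 \left(- \frac{1}{20}\right) - - \frac{21238}{14941} = - \frac{4659}{10} + \frac{21238}{14941} = - \frac{69397739}{149410}$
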